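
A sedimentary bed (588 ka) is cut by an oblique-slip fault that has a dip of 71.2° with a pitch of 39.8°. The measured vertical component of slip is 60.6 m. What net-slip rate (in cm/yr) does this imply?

dip-slip = throw / sin(dip) = 60.6 / sin(71.2°) = 64.02 m
net slip = dip-slip / sin(rake) = 64.02 / sin(39.8°) = 100 m
rate = 100 m / 588 ka = 0.000170 m/yr = 0.0170 cm/yr

0.0170 cm/yr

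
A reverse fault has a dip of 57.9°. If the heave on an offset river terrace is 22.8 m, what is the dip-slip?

42.9 m

dip-slip = heave / cos(dip) = 22.8 / cos(57.9°) = 42.9 m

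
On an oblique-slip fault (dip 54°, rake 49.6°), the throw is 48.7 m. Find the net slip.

dip-slip = throw / sin(dip) = 48.7 / sin(54°) = 60.20 m
net slip = dip-slip / sin(rake) = 60.20 / sin(49.6°) = 79 m

79 m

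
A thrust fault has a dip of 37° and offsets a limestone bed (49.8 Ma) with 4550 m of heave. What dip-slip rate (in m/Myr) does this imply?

dip-slip = heave / cos(dip) = 4550 m / cos(37°) = 5697 m
rate = 5697 m / 49.8 Ma = 0.000114 m/yr = 114 m/Myr

114 m/Myr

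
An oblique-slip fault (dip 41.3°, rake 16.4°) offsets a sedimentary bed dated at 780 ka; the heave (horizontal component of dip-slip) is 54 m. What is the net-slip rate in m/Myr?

dip-slip = heave / cos(dip) = 54 / cos(41.3°) = 71.88 m
net slip = dip-slip / sin(rake) = 71.88 / sin(16.4°) = 254.6 m
rate = 254.6 m / 780 ka = 0.000326 m/yr = 326 m/Myr

326 m/Myr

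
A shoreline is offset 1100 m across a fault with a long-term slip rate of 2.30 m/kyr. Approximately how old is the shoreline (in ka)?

age = offset / rate = 1100 m / (2.30 m/kyr) = 478000 yr = 478 ka

478 ka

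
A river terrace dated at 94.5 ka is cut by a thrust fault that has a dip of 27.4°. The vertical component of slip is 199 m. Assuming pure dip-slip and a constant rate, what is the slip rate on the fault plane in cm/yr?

dip-slip = throw / sin(dip) = 199 m / sin(27.4°) = 432.4 m
rate = 432.4 m / 94.5 ka = 0.00458 m/yr = 0.458 cm/yr

0.458 cm/yr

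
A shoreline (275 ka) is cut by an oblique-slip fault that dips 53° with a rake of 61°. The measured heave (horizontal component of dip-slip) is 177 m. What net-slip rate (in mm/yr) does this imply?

1.22 mm/yr

dip-slip = heave / cos(dip) = 177 / cos(53°) = 294.1 m
net slip = dip-slip / sin(rake) = 294.1 / sin(61°) = 336.3 m
rate = 336.3 m / 275 ka = 0.00122 m/yr = 1.22 mm/yr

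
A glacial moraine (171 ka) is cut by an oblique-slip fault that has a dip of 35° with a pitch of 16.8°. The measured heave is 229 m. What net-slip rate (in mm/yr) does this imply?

5.66 mm/yr

dip-slip = heave / cos(dip) = 229 / cos(35°) = 279.6 m
net slip = dip-slip / sin(rake) = 279.6 / sin(16.8°) = 967.2 m
rate = 967.2 m / 171 ka = 0.00566 m/yr = 5.66 mm/yr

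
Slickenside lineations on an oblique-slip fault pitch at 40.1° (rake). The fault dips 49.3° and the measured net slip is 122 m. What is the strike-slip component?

strike-slip = net slip × cos(rake) = 122 m × cos(40.1°) = 93.3 m

93.3 m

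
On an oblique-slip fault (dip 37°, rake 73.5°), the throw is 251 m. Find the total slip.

435 m

dip-slip = throw / sin(dip) = 251 / sin(37°) = 417.1 m
net slip = dip-slip / sin(rake) = 417.1 / sin(73.5°) = 435 m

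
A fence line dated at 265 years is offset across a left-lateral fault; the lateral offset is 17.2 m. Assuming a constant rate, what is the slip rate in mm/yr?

rate = 17.2 m / 265 years = 0.0649 m/yr = 64.9 mm/yr

64.9 mm/yr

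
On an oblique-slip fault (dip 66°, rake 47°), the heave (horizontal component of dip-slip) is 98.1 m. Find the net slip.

330 m

dip-slip = heave / cos(dip) = 98.1 / cos(66°) = 241.2 m
net slip = dip-slip / sin(rake) = 241.2 / sin(47°) = 330 m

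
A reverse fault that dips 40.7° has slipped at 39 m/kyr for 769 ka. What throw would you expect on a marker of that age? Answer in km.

19.6 km

dip-slip = rate × time = 39 m/kyr × 769 ka = 29990 m
throw = dip-slip × sin(dip) = 29990 × sin(40.7°) = 19600 m = 19.6 km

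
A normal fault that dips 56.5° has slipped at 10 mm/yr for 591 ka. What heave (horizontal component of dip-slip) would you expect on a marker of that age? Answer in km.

dip-slip = rate × time = 10 mm/yr × 591 ka = 5910 m
heave = dip-slip × cos(dip) = 5910 × cos(56.5°) = 3260 m = 3.26 km

3.26 km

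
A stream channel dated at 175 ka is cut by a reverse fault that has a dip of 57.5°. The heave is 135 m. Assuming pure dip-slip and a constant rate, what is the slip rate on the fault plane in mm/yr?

1.44 mm/yr

dip-slip = heave / cos(dip) = 135 m / cos(57.5°) = 251.3 m
rate = 251.3 m / 175 ka = 0.00144 m/yr = 1.44 mm/yr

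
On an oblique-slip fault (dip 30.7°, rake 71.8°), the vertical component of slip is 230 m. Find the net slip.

dip-slip = throw / sin(dip) = 230 / sin(30.7°) = 450.5 m
net slip = dip-slip / sin(rake) = 450.5 / sin(71.8°) = 474 m

474 m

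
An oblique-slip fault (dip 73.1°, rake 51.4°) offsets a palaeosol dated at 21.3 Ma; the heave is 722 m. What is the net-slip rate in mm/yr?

dip-slip = heave / cos(dip) = 722 / cos(73.1°) = 2484 m
net slip = dip-slip / sin(rake) = 2484 / sin(51.4°) = 3178 m
rate = 3178 m / 21.3 Ma = 0.000149 m/yr = 0.149 mm/yr

0.149 mm/yr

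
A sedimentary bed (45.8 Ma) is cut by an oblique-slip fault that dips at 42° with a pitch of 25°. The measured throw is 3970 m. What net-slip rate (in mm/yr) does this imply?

0.307 mm/yr

dip-slip = throw / sin(dip) = 3970 / sin(42°) = 5933 m
net slip = dip-slip / sin(rake) = 5933 / sin(25°) = 14040 m
rate = 14040 m / 45.8 Ma = 0.000307 m/yr = 0.307 mm/yr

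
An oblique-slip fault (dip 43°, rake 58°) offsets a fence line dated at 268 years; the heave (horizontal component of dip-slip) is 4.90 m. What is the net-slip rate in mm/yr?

dip-slip = heave / cos(dip) = 4.90 / cos(43°) = 6.700 m
net slip = dip-slip / sin(rake) = 6.700 / sin(58°) = 7.900 m
rate = 7.900 m / 268 years = 0.0295 m/yr = 29.5 mm/yr

29.5 mm/yr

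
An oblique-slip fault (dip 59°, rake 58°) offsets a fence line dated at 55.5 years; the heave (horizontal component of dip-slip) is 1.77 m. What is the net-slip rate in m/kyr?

73 m/kyr

dip-slip = heave / cos(dip) = 1.77 / cos(59°) = 3.437 m
net slip = dip-slip / sin(rake) = 3.437 / sin(58°) = 4.052 m
rate = 4.052 m / 55.5 years = 0.0730 m/yr = 73 m/kyr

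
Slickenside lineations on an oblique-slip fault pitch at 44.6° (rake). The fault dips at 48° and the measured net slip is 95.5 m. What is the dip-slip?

dip-slip = net slip × sin(rake) = 95.5 m × sin(44.6°) = 67.1 m

67.1 m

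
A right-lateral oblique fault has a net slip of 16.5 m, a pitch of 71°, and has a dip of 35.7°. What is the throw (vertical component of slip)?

dip-slip = net slip × sin(rake) = 16.5 m × sin(71°) = 15.60 m
throw = dip-slip × sin(dip) = 15.60 × sin(35.7°) = 9.10 m

9.10 m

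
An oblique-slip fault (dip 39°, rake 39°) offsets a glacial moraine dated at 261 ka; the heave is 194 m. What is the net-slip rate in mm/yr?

dip-slip = heave / cos(dip) = 194 / cos(39°) = 249.6 m
net slip = dip-slip / sin(rake) = 249.6 / sin(39°) = 396.7 m
rate = 396.7 m / 261 ka = 0.00152 m/yr = 1.52 mm/yr

1.52 mm/yr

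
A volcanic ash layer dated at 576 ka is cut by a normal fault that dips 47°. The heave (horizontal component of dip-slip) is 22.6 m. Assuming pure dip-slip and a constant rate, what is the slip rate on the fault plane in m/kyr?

dip-slip = heave / cos(dip) = 22.6 m / cos(47°) = 33.14 m
rate = 33.14 m / 576 ka = 0.0000575 m/yr = 0.0575 m/kyr

0.0575 m/kyr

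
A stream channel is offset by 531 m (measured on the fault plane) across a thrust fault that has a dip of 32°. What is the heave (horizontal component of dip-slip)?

450 m

heave = dip-slip × cos(dip) = 531 m × cos(32°) = 450 m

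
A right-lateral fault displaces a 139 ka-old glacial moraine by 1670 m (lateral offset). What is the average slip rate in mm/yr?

12 mm/yr

rate = 1670 m / 139 ka = 0.0120 m/yr = 12 mm/yr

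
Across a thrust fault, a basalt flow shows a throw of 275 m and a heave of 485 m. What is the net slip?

net slip = √(throw² + heave²) = √(275² + 485²) = 558 m

558 m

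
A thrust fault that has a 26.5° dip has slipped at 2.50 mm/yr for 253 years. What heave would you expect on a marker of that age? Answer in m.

dip-slip = rate × time = 2.50 mm/yr × 253 years = 0.6325 m
heave = dip-slip × cos(dip) = 0.6325 × cos(26.5°) = 0.566 m

0.566 m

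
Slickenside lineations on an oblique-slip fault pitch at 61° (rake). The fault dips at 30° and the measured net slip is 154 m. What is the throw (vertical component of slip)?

67.3 m

dip-slip = net slip × sin(rake) = 154 m × sin(61°) = 134.7 m
throw = dip-slip × sin(dip) = 134.7 × sin(30°) = 67.3 m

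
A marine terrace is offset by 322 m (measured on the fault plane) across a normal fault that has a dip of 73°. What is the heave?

heave = dip-slip × cos(dip) = 322 m × cos(73°) = 94.1 m

94.1 m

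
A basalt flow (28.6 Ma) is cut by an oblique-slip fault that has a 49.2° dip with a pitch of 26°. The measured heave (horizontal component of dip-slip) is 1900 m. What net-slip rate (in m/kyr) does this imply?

dip-slip = heave / cos(dip) = 1900 / cos(49.2°) = 2908 m
net slip = dip-slip / sin(rake) = 2908 / sin(26°) = 6633 m
rate = 6633 m / 28.6 Ma = 0.000232 m/yr = 0.232 m/kyr

0.232 m/kyr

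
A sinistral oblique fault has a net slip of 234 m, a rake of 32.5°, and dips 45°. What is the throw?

dip-slip = net slip × sin(rake) = 234 m × sin(32.5°) = 125.7 m
throw = dip-slip × sin(dip) = 125.7 × sin(45°) = 88.9 m

88.9 m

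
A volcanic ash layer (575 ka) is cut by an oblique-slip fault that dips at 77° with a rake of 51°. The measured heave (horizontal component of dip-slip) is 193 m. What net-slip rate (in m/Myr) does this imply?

1920 m/Myr

dip-slip = heave / cos(dip) = 193 / cos(77°) = 858 m
net slip = dip-slip / sin(rake) = 858 / sin(51°) = 1104 m
rate = 1104 m / 575 ka = 0.00192 m/yr = 1920 m/Myr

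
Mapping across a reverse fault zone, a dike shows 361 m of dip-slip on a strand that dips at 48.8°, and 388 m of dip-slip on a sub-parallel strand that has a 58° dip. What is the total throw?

601 m

throw_A = 361 × sin(48.8°) = 271.6 m
throw_B = 388 × sin(58°) = 329 m
total = 271.6 + 329 = 601 m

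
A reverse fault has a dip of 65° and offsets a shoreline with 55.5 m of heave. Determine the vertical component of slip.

throw = heave × tan(dip) = 55.5 × tan(65°) = 119 m

119 m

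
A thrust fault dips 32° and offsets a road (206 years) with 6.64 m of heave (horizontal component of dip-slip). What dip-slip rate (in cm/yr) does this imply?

dip-slip = heave / cos(dip) = 6.64 m / cos(32°) = 7.830 m
rate = 7.830 m / 206 years = 0.0380 m/yr = 3.80 cm/yr

3.80 cm/yr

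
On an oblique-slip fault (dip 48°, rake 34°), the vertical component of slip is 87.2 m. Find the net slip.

dip-slip = throw / sin(dip) = 87.2 / sin(48°) = 117.3 m
net slip = dip-slip / sin(rake) = 117.3 / sin(34°) = 210 m

210 m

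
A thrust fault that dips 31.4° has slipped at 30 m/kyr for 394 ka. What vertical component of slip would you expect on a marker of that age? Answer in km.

6.16 km

dip-slip = rate × time = 30 m/kyr × 394 ka = 11820 m
throw = dip-slip × sin(dip) = 11820 × sin(31.4°) = 6160 m = 6.16 km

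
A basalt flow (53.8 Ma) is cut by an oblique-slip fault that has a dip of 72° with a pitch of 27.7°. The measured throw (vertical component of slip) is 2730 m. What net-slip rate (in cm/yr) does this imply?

0.0115 cm/yr

dip-slip = throw / sin(dip) = 2730 / sin(72°) = 2870 m
net slip = dip-slip / sin(rake) = 2870 / sin(27.7°) = 6175 m
rate = 6175 m / 53.8 Ma = 0.000115 m/yr = 0.0115 cm/yr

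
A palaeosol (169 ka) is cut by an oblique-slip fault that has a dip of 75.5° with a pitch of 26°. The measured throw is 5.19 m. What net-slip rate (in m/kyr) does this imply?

dip-slip = throw / sin(dip) = 5.19 / sin(75.5°) = 5.361 m
net slip = dip-slip / sin(rake) = 5.361 / sin(26°) = 12.23 m
rate = 12.23 m / 169 ka = 0.0000724 m/yr = 0.0724 m/kyr

0.0724 m/kyr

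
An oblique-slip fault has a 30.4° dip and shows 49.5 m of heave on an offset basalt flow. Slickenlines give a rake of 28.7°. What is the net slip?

dip-slip = heave / cos(dip) = 49.5 / cos(30.4°) = 57.39 m
net slip = dip-slip / sin(rake) = 57.39 / sin(28.7°) = 120 m

120 m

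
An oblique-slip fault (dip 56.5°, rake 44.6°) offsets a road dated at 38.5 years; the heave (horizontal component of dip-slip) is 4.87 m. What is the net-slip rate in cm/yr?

dip-slip = heave / cos(dip) = 4.87 / cos(56.5°) = 8.823 m
net slip = dip-slip / sin(rake) = 8.823 / sin(44.6°) = 12.57 m
rate = 12.57 m / 38.5 years = 0.326 m/yr = 32.6 cm/yr

32.6 cm/yr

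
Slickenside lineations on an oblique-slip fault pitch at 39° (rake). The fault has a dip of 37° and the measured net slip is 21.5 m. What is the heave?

dip-slip = net slip × sin(rake) = 21.5 m × sin(39°) = 13.53 m
heave = dip-slip × cos(dip) = 13.53 × cos(37°) = 10.8 m

10.8 m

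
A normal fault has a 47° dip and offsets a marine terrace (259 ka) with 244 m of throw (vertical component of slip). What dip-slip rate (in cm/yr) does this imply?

dip-slip = throw / sin(dip) = 244 m / sin(47°) = 333.6 m
rate = 333.6 m / 259 ka = 0.00129 m/yr = 0.129 cm/yr

0.129 cm/yr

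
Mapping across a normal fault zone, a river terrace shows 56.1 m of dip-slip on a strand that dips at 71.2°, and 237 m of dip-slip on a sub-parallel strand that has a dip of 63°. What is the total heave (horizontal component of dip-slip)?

126 m

heave_A = 56.1 × cos(71.2°) = 18.08 m
heave_B = 237 × cos(63°) = 107.6 m
total = 18.08 + 107.6 = 126 m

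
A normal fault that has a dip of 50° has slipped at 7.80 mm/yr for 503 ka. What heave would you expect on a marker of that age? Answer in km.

2.52 km

dip-slip = rate × time = 7.80 mm/yr × 503 ka = 3923 m
heave = dip-slip × cos(dip) = 3923 × cos(50°) = 2520 m = 2.52 km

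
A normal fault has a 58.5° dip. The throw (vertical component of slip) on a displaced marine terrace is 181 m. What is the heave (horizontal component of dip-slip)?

heave = throw / tan(dip) = 181 / tan(58.5°) = 111 m

111 m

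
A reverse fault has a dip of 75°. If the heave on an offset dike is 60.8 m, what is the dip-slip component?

dip-slip = heave / cos(dip) = 60.8 / cos(75°) = 235 m

235 m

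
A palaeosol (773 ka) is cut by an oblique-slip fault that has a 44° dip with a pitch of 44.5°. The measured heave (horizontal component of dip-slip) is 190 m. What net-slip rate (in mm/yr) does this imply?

0.488 mm/yr

dip-slip = heave / cos(dip) = 190 / cos(44°) = 264.1 m
net slip = dip-slip / sin(rake) = 264.1 / sin(44.5°) = 376.8 m
rate = 376.8 m / 773 ka = 0.000488 m/yr = 0.488 mm/yr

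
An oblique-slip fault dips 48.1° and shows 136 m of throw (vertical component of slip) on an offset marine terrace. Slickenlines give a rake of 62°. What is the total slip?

207 m

dip-slip = throw / sin(dip) = 136 / sin(48.1°) = 182.7 m
net slip = dip-slip / sin(rake) = 182.7 / sin(62°) = 207 m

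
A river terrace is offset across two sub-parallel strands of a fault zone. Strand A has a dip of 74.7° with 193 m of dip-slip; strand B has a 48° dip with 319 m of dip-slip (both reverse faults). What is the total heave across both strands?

heave_A = 193 × cos(74.7°) = 50.93 m
heave_B = 319 × cos(48°) = 213.5 m
total = 50.93 + 213.5 = 264 m

264 m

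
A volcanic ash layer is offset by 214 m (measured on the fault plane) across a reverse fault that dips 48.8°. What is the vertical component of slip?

throw = dip-slip × sin(dip) = 214 m × sin(48.8°) = 161 m

161 m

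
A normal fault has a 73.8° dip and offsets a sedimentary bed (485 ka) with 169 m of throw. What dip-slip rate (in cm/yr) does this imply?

dip-slip = throw / sin(dip) = 169 m / sin(73.8°) = 176 m
rate = 176 m / 485 ka = 0.000363 m/yr = 0.0363 cm/yr

0.0363 cm/yr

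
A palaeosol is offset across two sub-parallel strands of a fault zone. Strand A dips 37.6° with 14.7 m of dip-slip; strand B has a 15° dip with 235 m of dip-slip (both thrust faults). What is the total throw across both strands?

throw_A = 14.7 × sin(37.6°) = 8.969 m
throw_B = 235 × sin(15°) = 60.82 m
total = 8.969 + 60.82 = 69.8 m

69.8 m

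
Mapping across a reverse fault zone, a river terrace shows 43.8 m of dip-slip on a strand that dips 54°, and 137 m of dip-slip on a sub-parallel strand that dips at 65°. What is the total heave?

83.6 m

heave_A = 43.8 × cos(54°) = 25.74 m
heave_B = 137 × cos(65°) = 57.90 m
total = 25.74 + 57.90 = 83.6 m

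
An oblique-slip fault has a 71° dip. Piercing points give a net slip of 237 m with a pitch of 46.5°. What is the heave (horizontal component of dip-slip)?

56 m

dip-slip = net slip × sin(rake) = 237 m × sin(46.5°) = 171.9 m
heave = dip-slip × cos(dip) = 171.9 × cos(71°) = 56 m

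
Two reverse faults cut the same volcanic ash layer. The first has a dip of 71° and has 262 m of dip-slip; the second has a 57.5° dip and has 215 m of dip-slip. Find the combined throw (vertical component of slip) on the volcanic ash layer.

429 m

throw_A = 262 × sin(71°) = 247.7 m
throw_B = 215 × sin(57.5°) = 181.3 m
total = 247.7 + 181.3 = 429 m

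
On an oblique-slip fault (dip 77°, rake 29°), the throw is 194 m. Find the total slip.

dip-slip = throw / sin(dip) = 194 / sin(77°) = 199.1 m
net slip = dip-slip / sin(rake) = 199.1 / sin(29°) = 411 m

411 m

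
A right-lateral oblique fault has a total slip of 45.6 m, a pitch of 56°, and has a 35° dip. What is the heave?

dip-slip = net slip × sin(rake) = 45.6 m × sin(56°) = 37.80 m
heave = dip-slip × cos(dip) = 37.80 × cos(35°) = 31 m

31 m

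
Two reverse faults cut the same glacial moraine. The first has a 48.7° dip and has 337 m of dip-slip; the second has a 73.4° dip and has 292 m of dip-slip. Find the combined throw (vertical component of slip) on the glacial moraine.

533 m

throw_A = 337 × sin(48.7°) = 253.2 m
throw_B = 292 × sin(73.4°) = 279.8 m
total = 253.2 + 279.8 = 533 m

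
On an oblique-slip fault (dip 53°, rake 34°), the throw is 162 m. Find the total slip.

363 m

dip-slip = throw / sin(dip) = 162 / sin(53°) = 202.8 m
net slip = dip-slip / sin(rake) = 202.8 / sin(34°) = 363 m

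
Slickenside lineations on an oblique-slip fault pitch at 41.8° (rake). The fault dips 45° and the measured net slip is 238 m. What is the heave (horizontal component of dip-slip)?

112 m

dip-slip = net slip × sin(rake) = 238 m × sin(41.8°) = 158.6 m
heave = dip-slip × cos(dip) = 158.6 × cos(45°) = 112 m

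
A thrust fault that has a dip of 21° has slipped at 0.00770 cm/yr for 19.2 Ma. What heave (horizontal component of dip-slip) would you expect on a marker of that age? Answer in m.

1380 m

dip-slip = rate × time = 0.00770 cm/yr × 19.2 Ma = 1478 m
heave = dip-slip × cos(dip) = 1478 × cos(21°) = 1380 m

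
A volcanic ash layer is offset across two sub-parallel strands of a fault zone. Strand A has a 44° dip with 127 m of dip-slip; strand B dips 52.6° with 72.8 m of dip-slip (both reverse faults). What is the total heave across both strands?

heave_A = 127 × cos(44°) = 91.36 m
heave_B = 72.8 × cos(52.6°) = 44.22 m
total = 91.36 + 44.22 = 136 m

136 m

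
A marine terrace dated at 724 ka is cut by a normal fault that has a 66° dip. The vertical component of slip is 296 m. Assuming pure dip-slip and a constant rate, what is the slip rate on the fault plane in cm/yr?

dip-slip = throw / sin(dip) = 296 m / sin(66°) = 324 m
rate = 324 m / 724 ka = 0.000448 m/yr = 0.0448 cm/yr

0.0448 cm/yr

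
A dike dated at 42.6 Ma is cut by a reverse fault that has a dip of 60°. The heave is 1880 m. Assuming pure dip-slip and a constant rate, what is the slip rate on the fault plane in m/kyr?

0.0883 m/kyr

dip-slip = heave / cos(dip) = 1880 m / cos(60°) = 3760 m
rate = 3760 m / 42.6 Ma = 0.0000883 m/yr = 0.0883 m/kyr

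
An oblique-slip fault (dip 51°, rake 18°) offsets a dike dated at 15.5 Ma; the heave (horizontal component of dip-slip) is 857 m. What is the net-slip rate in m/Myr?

284 m/Myr

dip-slip = heave / cos(dip) = 857 / cos(51°) = 1362 m
net slip = dip-slip / sin(rake) = 1362 / sin(18°) = 4407 m
rate = 4407 m / 15.5 Ma = 0.000284 m/yr = 284 m/Myr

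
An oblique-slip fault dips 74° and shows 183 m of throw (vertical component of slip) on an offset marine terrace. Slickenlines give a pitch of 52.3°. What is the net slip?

241 m

dip-slip = throw / sin(dip) = 183 / sin(74°) = 190.4 m
net slip = dip-slip / sin(rake) = 190.4 / sin(52.3°) = 241 m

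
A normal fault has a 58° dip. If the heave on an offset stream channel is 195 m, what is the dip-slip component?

368 m

dip-slip = heave / cos(dip) = 195 / cos(58°) = 368 m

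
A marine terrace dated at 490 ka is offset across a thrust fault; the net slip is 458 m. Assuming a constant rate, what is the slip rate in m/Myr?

rate = 458 m / 490 ka = 0.000935 m/yr = 935 m/Myr

935 m/Myr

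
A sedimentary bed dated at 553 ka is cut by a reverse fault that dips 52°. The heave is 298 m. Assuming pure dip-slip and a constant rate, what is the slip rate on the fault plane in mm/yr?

dip-slip = heave / cos(dip) = 298 m / cos(52°) = 484 m
rate = 484 m / 553 ka = 0.000875 m/yr = 0.875 mm/yr

0.875 mm/yr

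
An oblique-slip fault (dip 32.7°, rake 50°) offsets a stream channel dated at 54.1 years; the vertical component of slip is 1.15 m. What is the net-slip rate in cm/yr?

dip-slip = throw / sin(dip) = 1.15 / sin(32.7°) = 2.129 m
net slip = dip-slip / sin(rake) = 2.129 / sin(50°) = 2.779 m
rate = 2.779 m / 54.1 years = 0.0514 m/yr = 5.14 cm/yr

5.14 cm/yr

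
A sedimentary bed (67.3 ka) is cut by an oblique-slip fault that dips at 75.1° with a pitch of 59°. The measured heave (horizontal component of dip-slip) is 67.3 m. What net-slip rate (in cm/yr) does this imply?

0.454 cm/yr

dip-slip = heave / cos(dip) = 67.3 / cos(75.1°) = 261.7 m
net slip = dip-slip / sin(rake) = 261.7 / sin(59°) = 305.3 m
rate = 305.3 m / 67.3 ka = 0.00454 m/yr = 0.454 cm/yr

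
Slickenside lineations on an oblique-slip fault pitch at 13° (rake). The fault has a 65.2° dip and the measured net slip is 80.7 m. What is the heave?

7.61 m

dip-slip = net slip × sin(rake) = 80.7 m × sin(13°) = 18.15 m
heave = dip-slip × cos(dip) = 18.15 × cos(65.2°) = 7.61 m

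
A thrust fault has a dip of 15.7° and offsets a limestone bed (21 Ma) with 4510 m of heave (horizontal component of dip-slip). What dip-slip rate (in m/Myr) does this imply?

223 m/Myr

dip-slip = heave / cos(dip) = 4510 m / cos(15.7°) = 4685 m
rate = 4685 m / 21 Ma = 0.000223 m/yr = 223 m/Myr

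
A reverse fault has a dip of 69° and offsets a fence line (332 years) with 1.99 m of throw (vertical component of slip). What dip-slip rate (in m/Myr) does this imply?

dip-slip = throw / sin(dip) = 1.99 m / sin(69°) = 2.132 m
rate = 2.132 m / 332 years = 0.00642 m/yr = 6420 m/Myr

6420 m/Myr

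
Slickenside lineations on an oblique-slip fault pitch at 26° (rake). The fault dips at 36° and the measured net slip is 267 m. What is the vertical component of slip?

dip-slip = net slip × sin(rake) = 267 m × sin(26°) = 117 m
throw = dip-slip × sin(dip) = 117 × sin(36°) = 68.8 m

68.8 m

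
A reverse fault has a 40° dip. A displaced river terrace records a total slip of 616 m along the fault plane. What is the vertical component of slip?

396 m

throw = dip-slip × sin(dip) = 616 m × sin(40°) = 396 m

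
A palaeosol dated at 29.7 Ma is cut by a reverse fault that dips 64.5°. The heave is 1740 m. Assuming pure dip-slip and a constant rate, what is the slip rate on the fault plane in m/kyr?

dip-slip = heave / cos(dip) = 1740 m / cos(64.5°) = 4042 m
rate = 4042 m / 29.7 Ma = 0.000136 m/yr = 0.136 m/kyr

0.136 m/kyr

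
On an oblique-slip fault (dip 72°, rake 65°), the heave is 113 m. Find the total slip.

dip-slip = heave / cos(dip) = 113 / cos(72°) = 365.7 m
net slip = dip-slip / sin(rake) = 365.7 / sin(65°) = 403 m

403 m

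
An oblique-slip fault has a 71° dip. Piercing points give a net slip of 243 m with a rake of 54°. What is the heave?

64 m

dip-slip = net slip × sin(rake) = 243 m × sin(54°) = 196.6 m
heave = dip-slip × cos(dip) = 196.6 × cos(71°) = 64 m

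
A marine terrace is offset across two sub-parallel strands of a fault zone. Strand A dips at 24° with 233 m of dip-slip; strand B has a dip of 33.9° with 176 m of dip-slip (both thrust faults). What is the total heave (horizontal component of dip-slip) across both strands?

359 m

heave_A = 233 × cos(24°) = 212.9 m
heave_B = 176 × cos(33.9°) = 146.1 m
total = 212.9 + 146.1 = 359 m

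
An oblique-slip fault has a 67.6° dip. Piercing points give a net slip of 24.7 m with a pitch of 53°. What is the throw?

dip-slip = net slip × sin(rake) = 24.7 m × sin(53°) = 19.73 m
throw = dip-slip × sin(dip) = 19.73 × sin(67.6°) = 18.2 m

18.2 m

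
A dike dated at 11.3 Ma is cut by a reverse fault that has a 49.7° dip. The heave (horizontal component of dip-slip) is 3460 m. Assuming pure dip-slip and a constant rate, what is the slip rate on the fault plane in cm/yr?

dip-slip = heave / cos(dip) = 3460 m / cos(49.7°) = 5349 m
rate = 5349 m / 11.3 Ma = 0.000473 m/yr = 0.0473 cm/yr

0.0473 cm/yr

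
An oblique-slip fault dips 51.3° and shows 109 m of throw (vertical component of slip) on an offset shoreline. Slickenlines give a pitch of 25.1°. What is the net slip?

329 m

dip-slip = throw / sin(dip) = 109 / sin(51.3°) = 139.7 m
net slip = dip-slip / sin(rake) = 139.7 / sin(25.1°) = 329 m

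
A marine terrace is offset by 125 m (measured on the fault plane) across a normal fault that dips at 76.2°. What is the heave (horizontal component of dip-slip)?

heave = dip-slip × cos(dip) = 125 m × cos(76.2°) = 29.8 m

29.8 m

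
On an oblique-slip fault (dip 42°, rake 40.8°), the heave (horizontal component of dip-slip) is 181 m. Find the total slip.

373 m

dip-slip = heave / cos(dip) = 181 / cos(42°) = 243.6 m
net slip = dip-slip / sin(rake) = 243.6 / sin(40.8°) = 373 m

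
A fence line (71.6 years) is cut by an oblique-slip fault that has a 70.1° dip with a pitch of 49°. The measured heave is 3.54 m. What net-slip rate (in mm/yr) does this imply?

dip-slip = heave / cos(dip) = 3.54 / cos(70.1°) = 10.40 m
net slip = dip-slip / sin(rake) = 10.40 / sin(49°) = 13.78 m
rate = 13.78 m / 71.6 years = 0.192 m/yr = 192 mm/yr

192 mm/yr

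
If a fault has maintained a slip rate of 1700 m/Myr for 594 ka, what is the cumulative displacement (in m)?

slip = rate × time = 1700 m/Myr × 594 ka = 1010 m

1010 m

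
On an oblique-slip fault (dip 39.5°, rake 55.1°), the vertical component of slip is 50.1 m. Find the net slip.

dip-slip = throw / sin(dip) = 50.1 / sin(39.5°) = 78.76 m
net slip = dip-slip / sin(rake) = 78.76 / sin(55.1°) = 96 m

96 m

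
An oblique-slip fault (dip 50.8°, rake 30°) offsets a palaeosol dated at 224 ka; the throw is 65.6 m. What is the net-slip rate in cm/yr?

dip-slip = throw / sin(dip) = 65.6 / sin(50.8°) = 84.65 m
net slip = dip-slip / sin(rake) = 84.65 / sin(30°) = 169.3 m
rate = 169.3 m / 224 ka = 0.000756 m/yr = 0.0756 cm/yr

0.0756 cm/yr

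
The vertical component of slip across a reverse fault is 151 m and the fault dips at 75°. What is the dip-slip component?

dip-slip = throw / sin(dip) = 151 / sin(75°) = 156 m

156 m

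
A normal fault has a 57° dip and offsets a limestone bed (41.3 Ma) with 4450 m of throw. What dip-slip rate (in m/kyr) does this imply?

0.128 m/kyr

dip-slip = throw / sin(dip) = 4450 m / sin(57°) = 5306 m
rate = 5306 m / 41.3 Ma = 0.000128 m/yr = 0.128 m/kyr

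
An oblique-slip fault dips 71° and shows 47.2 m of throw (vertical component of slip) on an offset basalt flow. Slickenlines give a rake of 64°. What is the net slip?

dip-slip = throw / sin(dip) = 47.2 / sin(71°) = 49.92 m
net slip = dip-slip / sin(rake) = 49.92 / sin(64°) = 55.5 m

55.5 m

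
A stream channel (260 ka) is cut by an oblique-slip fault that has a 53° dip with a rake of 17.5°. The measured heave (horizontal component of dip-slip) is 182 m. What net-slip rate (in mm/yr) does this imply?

3.87 mm/yr

dip-slip = heave / cos(dip) = 182 / cos(53°) = 302.4 m
net slip = dip-slip / sin(rake) = 302.4 / sin(17.5°) = 1006 m
rate = 1006 m / 260 ka = 0.00387 m/yr = 3.87 mm/yr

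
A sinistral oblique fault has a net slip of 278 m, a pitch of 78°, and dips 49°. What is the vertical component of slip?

205 m

dip-slip = net slip × sin(rake) = 278 m × sin(78°) = 271.9 m
throw = dip-slip × sin(dip) = 271.9 × sin(49°) = 205 m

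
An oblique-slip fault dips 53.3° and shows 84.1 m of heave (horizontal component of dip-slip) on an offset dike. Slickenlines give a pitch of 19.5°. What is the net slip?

dip-slip = heave / cos(dip) = 84.1 / cos(53.3°) = 140.7 m
net slip = dip-slip / sin(rake) = 140.7 / sin(19.5°) = 422 m

422 m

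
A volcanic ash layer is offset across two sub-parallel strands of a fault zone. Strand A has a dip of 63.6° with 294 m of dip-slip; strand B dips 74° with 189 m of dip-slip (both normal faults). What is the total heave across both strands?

heave_A = 294 × cos(63.6°) = 130.7 m
heave_B = 189 × cos(74°) = 52.10 m
total = 130.7 + 52.10 = 183 m

183 m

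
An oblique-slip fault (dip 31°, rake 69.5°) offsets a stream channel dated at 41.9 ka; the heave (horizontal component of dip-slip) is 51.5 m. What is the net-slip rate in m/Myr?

dip-slip = heave / cos(dip) = 51.5 / cos(31°) = 60.08 m
net slip = dip-slip / sin(rake) = 60.08 / sin(69.5°) = 64.14 m
rate = 64.14 m / 41.9 ka = 0.00153 m/yr = 1530 m/Myr

1530 m/Myr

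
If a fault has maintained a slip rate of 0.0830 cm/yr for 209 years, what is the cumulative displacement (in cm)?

17.3 cm

slip = rate × time = 0.0830 cm/yr × 209 years = 0.173 m = 17.3 cm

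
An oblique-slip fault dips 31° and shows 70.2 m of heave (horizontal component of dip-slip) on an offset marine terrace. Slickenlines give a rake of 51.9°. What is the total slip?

104 m

dip-slip = heave / cos(dip) = 70.2 / cos(31°) = 81.90 m
net slip = dip-slip / sin(rake) = 81.90 / sin(51.9°) = 104 m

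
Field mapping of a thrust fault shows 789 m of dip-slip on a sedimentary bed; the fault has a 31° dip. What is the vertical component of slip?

406 m

throw = dip-slip × sin(dip) = 789 m × sin(31°) = 406 m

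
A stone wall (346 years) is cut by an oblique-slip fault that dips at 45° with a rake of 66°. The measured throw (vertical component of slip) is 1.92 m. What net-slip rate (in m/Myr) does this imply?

dip-slip = throw / sin(dip) = 1.92 / sin(45°) = 2.715 m
net slip = dip-slip / sin(rake) = 2.715 / sin(66°) = 2.972 m
rate = 2.972 m / 346 years = 0.00859 m/yr = 8590 m/Myr

8590 m/Myr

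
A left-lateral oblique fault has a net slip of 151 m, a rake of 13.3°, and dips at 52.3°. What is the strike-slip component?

strike-slip = net slip × cos(rake) = 151 m × cos(13.3°) = 147 m

147 m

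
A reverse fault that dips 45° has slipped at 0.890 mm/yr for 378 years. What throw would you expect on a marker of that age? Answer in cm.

dip-slip = rate × time = 0.890 mm/yr × 378 years = 0.3364 m
throw = dip-slip × sin(dip) = 0.3364 × sin(45°) = 0.238 m = 23.8 cm

23.8 cm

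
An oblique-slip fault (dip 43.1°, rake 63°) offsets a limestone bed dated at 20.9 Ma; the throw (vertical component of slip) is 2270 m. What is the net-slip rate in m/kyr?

0.178 m/kyr

dip-slip = throw / sin(dip) = 2270 / sin(43.1°) = 3322 m
net slip = dip-slip / sin(rake) = 3322 / sin(63°) = 3729 m
rate = 3729 m / 20.9 Ma = 0.000178 m/yr = 0.178 m/kyr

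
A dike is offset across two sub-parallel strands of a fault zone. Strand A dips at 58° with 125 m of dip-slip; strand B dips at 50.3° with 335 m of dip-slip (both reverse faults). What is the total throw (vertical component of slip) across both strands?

364 m

throw_A = 125 × sin(58°) = 106 m
throw_B = 335 × sin(50.3°) = 257.7 m
total = 106 + 257.7 = 364 m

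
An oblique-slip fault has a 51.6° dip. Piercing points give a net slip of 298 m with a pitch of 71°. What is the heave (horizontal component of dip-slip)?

dip-slip = net slip × sin(rake) = 298 m × sin(71°) = 281.8 m
heave = dip-slip × cos(dip) = 281.8 × cos(51.6°) = 175 m

175 m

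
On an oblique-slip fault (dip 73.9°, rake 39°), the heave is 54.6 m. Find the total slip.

313 m

dip-slip = heave / cos(dip) = 54.6 / cos(73.9°) = 196.9 m
net slip = dip-slip / sin(rake) = 196.9 / sin(39°) = 313 m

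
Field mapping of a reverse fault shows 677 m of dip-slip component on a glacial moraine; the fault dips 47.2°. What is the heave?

460 m

heave = dip-slip × cos(dip) = 677 m × cos(47.2°) = 460 m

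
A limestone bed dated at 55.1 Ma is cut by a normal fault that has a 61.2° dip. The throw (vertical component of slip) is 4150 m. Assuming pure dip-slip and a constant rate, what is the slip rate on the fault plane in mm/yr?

dip-slip = throw / sin(dip) = 4150 m / sin(61.2°) = 4736 m
rate = 4736 m / 55.1 Ma = 0.0000859 m/yr = 0.0859 mm/yr

0.0859 mm/yr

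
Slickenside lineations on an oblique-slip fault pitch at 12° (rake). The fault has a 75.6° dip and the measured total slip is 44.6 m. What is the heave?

dip-slip = net slip × sin(rake) = 44.6 m × sin(12°) = 9.273 m
heave = dip-slip × cos(dip) = 9.273 × cos(75.6°) = 2.31 m

2.31 m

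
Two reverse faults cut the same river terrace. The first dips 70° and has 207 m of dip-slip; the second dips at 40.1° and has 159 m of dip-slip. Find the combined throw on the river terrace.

297 m

throw_A = 207 × sin(70°) = 194.5 m
throw_B = 159 × sin(40.1°) = 102.4 m
total = 194.5 + 102.4 = 297 m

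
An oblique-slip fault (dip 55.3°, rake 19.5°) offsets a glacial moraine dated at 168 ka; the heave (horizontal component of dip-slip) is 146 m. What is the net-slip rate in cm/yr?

dip-slip = heave / cos(dip) = 146 / cos(55.3°) = 256.5 m
net slip = dip-slip / sin(rake) = 256.5 / sin(19.5°) = 768.3 m
rate = 768.3 m / 168 ka = 0.00457 m/yr = 0.457 cm/yr

0.457 cm/yr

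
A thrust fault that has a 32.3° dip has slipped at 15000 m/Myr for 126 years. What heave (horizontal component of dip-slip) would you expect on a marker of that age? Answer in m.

1.60 m

dip-slip = rate × time = 15000 m/Myr × 126 years = 1.890 m
heave = dip-slip × cos(dip) = 1.890 × cos(32.3°) = 1.60 m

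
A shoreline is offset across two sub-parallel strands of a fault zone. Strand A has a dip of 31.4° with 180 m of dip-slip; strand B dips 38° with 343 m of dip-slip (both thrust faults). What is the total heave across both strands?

424 m

heave_A = 180 × cos(31.4°) = 153.6 m
heave_B = 343 × cos(38°) = 270.3 m
total = 153.6 + 270.3 = 424 m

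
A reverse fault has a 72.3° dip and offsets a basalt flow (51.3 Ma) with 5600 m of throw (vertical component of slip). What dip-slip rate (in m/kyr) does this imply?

dip-slip = throw / sin(dip) = 5600 m / sin(72.3°) = 5878 m
rate = 5878 m / 51.3 Ma = 0.000115 m/yr = 0.115 m/kyr

0.115 m/kyr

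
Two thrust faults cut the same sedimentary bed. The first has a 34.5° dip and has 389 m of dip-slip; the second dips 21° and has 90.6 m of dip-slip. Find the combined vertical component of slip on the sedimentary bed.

throw_A = 389 × sin(34.5°) = 220.3 m
throw_B = 90.6 × sin(21°) = 32.47 m
total = 220.3 + 32.47 = 253 m

253 m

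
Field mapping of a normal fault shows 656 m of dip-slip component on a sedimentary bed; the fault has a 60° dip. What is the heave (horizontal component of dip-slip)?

328 m

heave = dip-slip × cos(dip) = 656 m × cos(60°) = 328 m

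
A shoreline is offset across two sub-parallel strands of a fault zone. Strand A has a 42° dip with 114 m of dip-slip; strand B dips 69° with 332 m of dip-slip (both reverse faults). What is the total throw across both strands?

throw_A = 114 × sin(42°) = 76.28 m
throw_B = 332 × sin(69°) = 309.9 m
total = 76.28 + 309.9 = 386 m

386 m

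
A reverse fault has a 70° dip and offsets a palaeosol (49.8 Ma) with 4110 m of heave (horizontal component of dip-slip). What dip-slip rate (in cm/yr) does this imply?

dip-slip = heave / cos(dip) = 4110 m / cos(70°) = 12020 m
rate = 12020 m / 49.8 Ma = 0.000241 m/yr = 0.0241 cm/yr

0.0241 cm/yr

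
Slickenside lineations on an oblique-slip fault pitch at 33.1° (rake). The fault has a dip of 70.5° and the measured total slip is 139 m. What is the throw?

71.6 m

dip-slip = net slip × sin(rake) = 139 m × sin(33.1°) = 75.91 m
throw = dip-slip × sin(dip) = 75.91 × sin(70.5°) = 71.6 m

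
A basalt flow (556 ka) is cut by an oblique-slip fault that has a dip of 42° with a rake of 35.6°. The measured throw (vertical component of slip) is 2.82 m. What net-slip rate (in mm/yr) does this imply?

dip-slip = throw / sin(dip) = 2.82 / sin(42°) = 4.214 m
net slip = dip-slip / sin(rake) = 4.214 / sin(35.6°) = 7.240 m
rate = 7.240 m / 556 ka = 0.0000130 m/yr = 0.0130 mm/yr

0.0130 mm/yr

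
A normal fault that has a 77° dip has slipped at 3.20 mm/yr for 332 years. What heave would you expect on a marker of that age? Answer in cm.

23.9 cm

dip-slip = rate × time = 3.20 mm/yr × 332 years = 1.062 m
heave = dip-slip × cos(dip) = 1.062 × cos(77°) = 0.239 m = 23.9 cm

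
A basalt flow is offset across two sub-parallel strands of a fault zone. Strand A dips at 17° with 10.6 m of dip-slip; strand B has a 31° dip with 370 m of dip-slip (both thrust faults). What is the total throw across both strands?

throw_A = 10.6 × sin(17°) = 3.099 m
throw_B = 370 × sin(31°) = 190.6 m
total = 3.099 + 190.6 = 194 m

194 m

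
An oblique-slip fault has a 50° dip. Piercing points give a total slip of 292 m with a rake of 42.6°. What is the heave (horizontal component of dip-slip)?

127 m

dip-slip = net slip × sin(rake) = 292 m × sin(42.6°) = 197.6 m
heave = dip-slip × cos(dip) = 197.6 × cos(50°) = 127 m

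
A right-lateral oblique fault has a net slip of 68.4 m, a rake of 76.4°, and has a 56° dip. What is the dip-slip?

dip-slip = net slip × sin(rake) = 68.4 m × sin(76.4°) = 66.5 m

66.5 m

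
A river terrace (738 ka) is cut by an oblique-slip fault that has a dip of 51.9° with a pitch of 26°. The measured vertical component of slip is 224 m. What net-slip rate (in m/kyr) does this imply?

0.880 m/kyr

dip-slip = throw / sin(dip) = 224 / sin(51.9°) = 284.6 m
net slip = dip-slip / sin(rake) = 284.6 / sin(26°) = 649.3 m
rate = 649.3 m / 738 ka = 0.000880 m/yr = 0.880 m/kyr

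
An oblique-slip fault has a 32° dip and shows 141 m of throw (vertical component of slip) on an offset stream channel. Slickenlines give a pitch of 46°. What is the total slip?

dip-slip = throw / sin(dip) = 141 / sin(32°) = 266.1 m
net slip = dip-slip / sin(rake) = 266.1 / sin(46°) = 370 m

370 m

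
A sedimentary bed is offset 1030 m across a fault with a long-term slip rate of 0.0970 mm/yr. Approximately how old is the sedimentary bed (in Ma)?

age = offset / rate = 1030 m / (0.0970 mm/yr) = 1.06e+07 yr = 10.6 Ma

10.6 Ma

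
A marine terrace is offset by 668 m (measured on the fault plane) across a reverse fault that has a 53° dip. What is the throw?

throw = dip-slip × sin(dip) = 668 m × sin(53°) = 533 m

533 m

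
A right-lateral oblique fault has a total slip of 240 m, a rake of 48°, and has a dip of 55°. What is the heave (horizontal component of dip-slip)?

102 m

dip-slip = net slip × sin(rake) = 240 m × sin(48°) = 178.4 m
heave = dip-slip × cos(dip) = 178.4 × cos(55°) = 102 m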